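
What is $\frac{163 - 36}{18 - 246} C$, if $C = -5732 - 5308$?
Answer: $\frac{116840}{19} \approx 6149.5$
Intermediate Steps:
$C = -11040$ ($C = -5732 - 5308 = -11040$)
$\frac{163 - 36}{18 - 246} C = \frac{163 - 36}{18 - 246} \left(-11040\right) = \frac{127}{-228} \left(-11040\right) = 127 \left(- \frac{1}{228}\right) \left(-11040\right) = \left(- \frac{127}{228}\right) \left(-11040\right) = \frac{116840}{19}$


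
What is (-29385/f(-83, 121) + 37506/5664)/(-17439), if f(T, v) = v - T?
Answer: 2205353/279861072 ≈ 0.0078802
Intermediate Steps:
(-29385/f(-83, 121) + 37506/5664)/(-17439) = (-29385/(121 - 1*(-83)) + 37506/5664)/(-17439) = (-29385/(121 + 83) + 37506*(1/5664))*(-1/17439) = (-29385/204 + 6251/944)*(-1/17439) = (-29385*1/204 + 6251/944)*(-1/17439) = (-9795/68 + 6251/944)*(-1/17439) = -2205353/16048*(-1/17439) = 2205353/279861072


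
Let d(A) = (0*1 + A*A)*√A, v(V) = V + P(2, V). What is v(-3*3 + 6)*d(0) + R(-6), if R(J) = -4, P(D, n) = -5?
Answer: -4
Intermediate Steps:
v(V) = -5 + V (v(V) = V - 5 = -5 + V)
d(A) = A^(5/2) (d(A) = (0 + A²)*√A = A²*√A = A^(5/2))
v(-3*3 + 6)*d(0) + R(-6) = (-5 + (-3*3 + 6))*0^(5/2) - 4 = (-5 + (-9 + 6))*0 - 4 = (-5 - 3)*0 - 4 = -8*0 - 4 = 0 - 4 = -4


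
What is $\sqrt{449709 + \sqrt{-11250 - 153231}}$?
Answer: $\sqrt{449709 + i \sqrt{164481}} \approx 670.6 + 0.302 i$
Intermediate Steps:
$\sqrt{449709 + \sqrt{-11250 - 153231}} = \sqrt{449709 + \sqrt{-164481}} = \sqrt{449709 + i \sqrt{164481}}$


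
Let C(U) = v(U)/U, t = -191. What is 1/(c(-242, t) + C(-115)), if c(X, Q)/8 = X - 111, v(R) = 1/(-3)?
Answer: -345/974279 ≈ -0.00035411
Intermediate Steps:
v(R) = -1/3
c(X, Q) = -888 + 8*X (c(X, Q) = 8*(X - 111) = 8*(-111 + X) = -888 + 8*X)
C(U) = -1/(3*U)
1/(c(-242, t) + C(-115)) = 1/((-888 + 8*(-242)) - 1/3/(-115)) = 1/((-888 - 1936) - 1/3*(-1/115)) = 1/(-2824 + 1/345) = 1/(-974279/345) = -345/974279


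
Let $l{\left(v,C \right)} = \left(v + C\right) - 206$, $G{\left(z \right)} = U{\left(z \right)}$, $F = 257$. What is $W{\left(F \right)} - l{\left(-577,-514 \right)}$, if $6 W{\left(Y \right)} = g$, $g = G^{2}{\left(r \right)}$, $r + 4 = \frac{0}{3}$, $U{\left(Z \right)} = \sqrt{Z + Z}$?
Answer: $\frac{3887}{3} \approx 1295.7$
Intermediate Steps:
$U{\left(Z \right)} = \sqrt{2} \sqrt{Z}$ ($U{\left(Z \right)} = \sqrt{2 Z} = \sqrt{2} \sqrt{Z}$)
$r = -4$ ($r = -4 + \frac{0}{3} = -4 + 0 \cdot \frac{1}{3} = -4 + 0 = -4$)
$G{\left(z \right)} = \sqrt{2} \sqrt{z}$
$l{\left(v,C \right)} = -206 + C + v$ ($l{\left(v,C \right)} = \left(C + v\right) - 206 = -206 + C + v$)
$g = -8$ ($g = \left(\sqrt{2} \sqrt{-4}\right)^{2} = \left(\sqrt{2} \cdot 2 i\right)^{2} = \left(2 i \sqrt{2}\right)^{2} = -8$)
$W{\left(Y \right)} = - \frac{4}{3}$ ($W{\left(Y \right)} = \frac{1}{6} \left(-8\right) = - \frac{4}{3}$)
$W{\left(F \right)} - l{\left(-577,-514 \right)} = - \frac{4}{3} - \left(-206 - 514 - 577\right) = - \frac{4}{3} - -1297 = - \frac{4}{3} + 1297 = \frac{3887}{3}$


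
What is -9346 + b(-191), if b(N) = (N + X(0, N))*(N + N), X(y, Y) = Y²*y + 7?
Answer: 60942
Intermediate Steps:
X(y, Y) = 7 + y*Y² (X(y, Y) = y*Y² + 7 = 7 + y*Y²)
b(N) = 2*N*(7 + N) (b(N) = (N + (7 + 0*N²))*(N + N) = (N + (7 + 0))*(2*N) = (N + 7)*(2*N) = (7 + N)*(2*N) = 2*N*(7 + N))
-9346 + b(-191) = -9346 + 2*(-191)*(7 - 191) = -9346 + 2*(-191)*(-184) = -9346 + 70288 = 60942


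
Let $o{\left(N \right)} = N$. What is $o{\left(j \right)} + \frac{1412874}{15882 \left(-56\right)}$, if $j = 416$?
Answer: $\frac{61429033}{148232} \approx 414.41$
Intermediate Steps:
$o{\left(j \right)} + \frac{1412874}{15882 \left(-56\right)} = 416 + \frac{1412874}{15882 \left(-56\right)} = 416 + \frac{1412874}{-889392} = 416 + 1412874 \left(- \frac{1}{889392}\right) = 416 - \frac{235479}{148232} = \frac{61429033}{148232}$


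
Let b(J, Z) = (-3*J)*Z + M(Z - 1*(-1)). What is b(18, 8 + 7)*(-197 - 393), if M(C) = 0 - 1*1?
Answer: 478490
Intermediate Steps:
M(C) = -1 (M(C) = 0 - 1 = -1)
b(J, Z) = -1 - 3*J*Z (b(J, Z) = (-3*J)*Z - 1 = -3*J*Z - 1 = -1 - 3*J*Z)
b(18, 8 + 7)*(-197 - 393) = (-1 - 3*18*(8 + 7))*(-197 - 393) = (-1 - 3*18*15)*(-590) = (-1 - 810)*(-590) = -811*(-590) = 478490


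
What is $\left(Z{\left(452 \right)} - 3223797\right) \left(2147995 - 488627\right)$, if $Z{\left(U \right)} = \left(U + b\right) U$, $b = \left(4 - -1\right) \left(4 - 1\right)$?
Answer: $-4999199545384$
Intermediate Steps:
$b = 15$ ($b = \left(4 + 1\right) 3 = 5 \cdot 3 = 15$)
$Z{\left(U \right)} = U \left(15 + U\right)$ ($Z{\left(U \right)} = \left(U + 15\right) U = \left(15 + U\right) U = U \left(15 + U\right)$)
$\left(Z{\left(452 \right)} - 3223797\right) \left(2147995 - 488627\right) = \left(452 \left(15 + 452\right) - 3223797\right) \left(2147995 - 488627\right) = \left(452 \cdot 467 - 3223797\right) 1659368 = \left(211084 - 3223797\right) 1659368 = \left(-3012713\right) 1659368 = -4999199545384$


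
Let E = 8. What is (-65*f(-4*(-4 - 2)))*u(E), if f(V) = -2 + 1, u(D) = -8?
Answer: -520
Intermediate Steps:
f(V) = -1
(-65*f(-4*(-4 - 2)))*u(E) = -65*(-1)*(-8) = 65*(-8) = -520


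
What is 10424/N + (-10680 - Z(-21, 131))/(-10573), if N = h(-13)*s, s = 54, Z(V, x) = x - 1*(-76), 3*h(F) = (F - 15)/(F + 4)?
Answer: 13852828/74011 ≈ 187.17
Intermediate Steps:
h(F) = (-15 + F)/(3*(4 + F)) (h(F) = ((F - 15)/(F + 4))/3 = ((-15 + F)/(4 + F))/3 = (-15 + F)/(3*(4 + F)))
Z(V, x) = 76 + x (Z(V, x) = x + 76 = 76 + x)
N = 56 (N = ((-15 - 13)/(3*(4 - 13)))*54 = ((⅓)*(-28)/(-9))*54 = ((⅓)*(-⅑)*(-28))*54 = (28/27)*54 = 56)
10424/N + (-10680 - Z(-21, 131))/(-10573) = 10424/56 + (-10680 - (76 + 131))/(-10573) = 10424*(1/56) + (-10680 - 1*207)*(-1/10573) = 1303/7 + (-10680 - 207)*(-1/10573) = 1303/7 - 10887*(-1/10573) = 1303/7 + 10887/10573 = 13852828/74011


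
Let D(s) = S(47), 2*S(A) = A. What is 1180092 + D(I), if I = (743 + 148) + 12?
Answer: 2360231/2 ≈ 1.1801e+6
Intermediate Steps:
S(A) = A/2
I = 903 (I = 891 + 12 = 903)
D(s) = 47/2 (D(s) = (1/2)*47 = 47/2)
1180092 + D(I) = 1180092 + 47/2 = 2360231/2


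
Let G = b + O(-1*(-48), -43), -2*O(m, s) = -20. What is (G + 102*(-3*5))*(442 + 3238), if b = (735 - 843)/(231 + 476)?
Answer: -3955072640/707 ≈ -5.5942e+6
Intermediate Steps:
O(m, s) = 10 (O(m, s) = -½*(-20) = 10)
b = -108/707 ≈ -0.15276
G = 6962/707 (G = -108/707 + 10 = 6962/707 ≈ 9.8472)
(G + 102*(-3*5))*(442 + 3238) = (6962/707 + 102*(-3*5))*(442 + 3238) = (6962/707 + 102*(-15))*3680 = (6962/707 - 1530)*3680 = -1074748/707*3680 = -3955072640/707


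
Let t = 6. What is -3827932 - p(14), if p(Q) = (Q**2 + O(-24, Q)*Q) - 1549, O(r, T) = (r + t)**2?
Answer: -3831115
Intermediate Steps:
O(r, T) = (6 + r)**2 (O(r, T) = (r + 6)**2 = (6 + r)**2)
p(Q) = -1549 + Q**2 + 324*Q (p(Q) = (Q**2 + (6 - 24)**2*Q) - 1549 = (Q**2 + (-18)**2*Q) - 1549 = (Q**2 + 324*Q) - 1549 = -1549 + Q**2 + 324*Q)
-3827932 - p(14) = -3827932 - (-1549 + 14**2 + 324*14) = -3827932 - (-1549 + 196 + 4536) = -3827932 - 1*3183 = -3827932 - 3183 = -3831115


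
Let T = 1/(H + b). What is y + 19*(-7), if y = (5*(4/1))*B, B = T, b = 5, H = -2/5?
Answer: -2959/23 ≈ -128.65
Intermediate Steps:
H = -2/5 (H = -2*1/5 = -2/5 ≈ -0.40000)
T = 5/23 (T = 1/(-2/5 + 5) = 1/(23/5) = 5/23 ≈ 0.21739)
B = 5/23 ≈ 0.21739
y = 100/23 (y = (5*(4/1))*(5/23) = (5*(4*1))*(5/23) = (5*4)*(5/23) = 20*(5/23) = 100/23 ≈ 4.3478)
y + 19*(-7) = 100/23 + 19*(-7) = 100/23 - 133 = -2959/23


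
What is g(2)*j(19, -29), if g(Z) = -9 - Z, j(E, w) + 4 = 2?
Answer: 22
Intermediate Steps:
j(E, w) = -2 (j(E, w) = -4 + 2 = -2)
g(2)*j(19, -29) = (-9 - 1*2)*(-2) = (-9 - 2)*(-2) = -11*(-2) = 22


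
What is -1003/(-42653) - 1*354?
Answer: -888127/2509 ≈ -353.98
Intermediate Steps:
-1003/(-42653) - 1*354 = -1003*(-1/42653) - 354 = 59/2509 - 354 = -888127/2509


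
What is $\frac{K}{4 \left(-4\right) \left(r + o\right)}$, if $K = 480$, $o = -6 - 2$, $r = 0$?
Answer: $\frac{15}{4} \approx 3.75$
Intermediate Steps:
$o = -8$
$\frac{K}{4 \left(-4\right) \left(r + o\right)} = \frac{480}{4 \left(-4\right) \left(0 - 8\right)} = \frac{480}{\left(-16\right) \left(-8\right)} = \frac{480}{128} = 480 \cdot \frac{1}{128} = \frac{15}{4}$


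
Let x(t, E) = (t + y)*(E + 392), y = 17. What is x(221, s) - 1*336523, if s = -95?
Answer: -265837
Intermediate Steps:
x(t, E) = (17 + t)*(392 + E) (x(t, E) = (t + 17)*(E + 392) = (17 + t)*(392 + E))
x(221, s) - 1*336523 = (6664 + 17*(-95) + 392*221 - 95*221) - 1*336523 = (6664 - 1615 + 86632 - 20995) - 336523 = 70686 - 336523 = -265837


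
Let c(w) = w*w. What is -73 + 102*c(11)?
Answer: 12269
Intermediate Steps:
c(w) = w**2
-73 + 102*c(11) = -73 + 102*11**2 = -73 + 102*121 = -73 + 12342 = 12269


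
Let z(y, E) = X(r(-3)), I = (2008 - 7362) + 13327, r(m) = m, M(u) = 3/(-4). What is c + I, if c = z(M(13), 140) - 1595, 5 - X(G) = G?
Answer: 6386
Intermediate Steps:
M(u) = -¾ (M(u) = 3*(-¼) = -¾)
X(G) = 5 - G
I = 7973 (I = -5354 + 13327 = 7973)
z(y, E) = 8 (z(y, E) = 5 - 1*(-3) = 5 + 3 = 8)
c = -1587 (c = 8 - 1595 = -1587)
c + I = -1587 + 7973 = 6386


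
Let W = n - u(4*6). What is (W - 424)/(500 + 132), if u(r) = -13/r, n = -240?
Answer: -15923/15168 ≈ -1.0498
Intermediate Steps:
W = -5747/24 (W = -240 - (-13)/(4*6) = -240 - (-13)/24 = -240 - 1*(-13/24) = -240 + 13/24 = -5747/24 ≈ -239.46)
(W - 424)/(500 + 132) = (-5747/24 - 424)/(500 + 132) = -15923/24/632 = -15923/24*1/632 = -15923/15168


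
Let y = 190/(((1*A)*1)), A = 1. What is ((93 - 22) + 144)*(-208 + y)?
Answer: -3870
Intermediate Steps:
y = 190 (y = 190/(((1*1)*1)) = 190/((1*1)) = 190/1 = 190*1 = 190)
((93 - 22) + 144)*(-208 + y) = ((93 - 22) + 144)*(-208 + 190) = (71 + 144)*(-18) = 215*(-18) = -3870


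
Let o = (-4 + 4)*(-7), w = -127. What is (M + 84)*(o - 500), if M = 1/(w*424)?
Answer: -565403875/13462 ≈ -42000.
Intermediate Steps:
o = 0 (o = 0*(-7) = 0)
M = -1/53848 (M = 1/(-127*424) = -1/127*1/424 = -1/53848 ≈ -1.8571e-5)
(M + 84)*(o - 500) = (-1/53848 + 84)*(0 - 500) = (4523231/53848)*(-500) = -565403875/13462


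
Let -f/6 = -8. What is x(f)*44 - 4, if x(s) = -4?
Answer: -180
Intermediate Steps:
f = 48 (f = -6*(-8) = 48)
x(f)*44 - 4 = -4*44 - 4 = -176 - 4 = -180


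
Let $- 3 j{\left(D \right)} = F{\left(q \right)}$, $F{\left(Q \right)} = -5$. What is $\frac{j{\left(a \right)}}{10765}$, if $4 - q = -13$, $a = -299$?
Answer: $\frac{1}{6459} \approx 0.00015482$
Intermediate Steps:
$q = 17$ ($q = 4 - -13 = 4 + 13 = 17$)
$j{\left(D \right)} = \frac{5}{3}$ ($j{\left(D \right)} = \left(- \frac{1}{3}\right) \left(-5\right) = \frac{5}{3}$)
$\frac{j{\left(a \right)}}{10765} = \frac{5}{3 \cdot 10765} = \frac{5}{3} \cdot \frac{1}{10765} = \frac{1}{6459}$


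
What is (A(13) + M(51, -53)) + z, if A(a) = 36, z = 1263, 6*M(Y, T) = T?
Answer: 7741/6 ≈ 1290.2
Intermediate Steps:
M(Y, T) = T/6
(A(13) + M(51, -53)) + z = (36 + (1/6)*(-53)) + 1263 = (36 - 53/6) + 1263 = 163/6 + 1263 = 7741/6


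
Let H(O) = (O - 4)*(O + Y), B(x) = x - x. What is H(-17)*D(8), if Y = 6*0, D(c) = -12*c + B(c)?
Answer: -34272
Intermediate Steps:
B(x) = 0
D(c) = -12*c (D(c) = -12*c + 0 = -12*c)
Y = 0
H(O) = O*(-4 + O) (H(O) = (O - 4)*(O + 0) = (-4 + O)*O = O*(-4 + O))
H(-17)*D(8) = (-17*(-4 - 17))*(-12*8) = -17*(-21)*(-96) = 357*(-96) = -34272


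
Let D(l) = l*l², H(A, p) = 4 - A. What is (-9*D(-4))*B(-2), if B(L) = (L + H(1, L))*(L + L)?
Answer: -2304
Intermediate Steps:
B(L) = 2*L*(3 + L) (B(L) = (L + (4 - 1*1))*(L + L) = (L + (4 - 1))*(2*L) = (L + 3)*(2*L) = (3 + L)*(2*L) = 2*L*(3 + L))
D(l) = l³
(-9*D(-4))*B(-2) = (-9*(-4)³)*(2*(-2)*(3 - 2)) = (-9*(-64))*(2*(-2)*1) = 576*(-4) = -2304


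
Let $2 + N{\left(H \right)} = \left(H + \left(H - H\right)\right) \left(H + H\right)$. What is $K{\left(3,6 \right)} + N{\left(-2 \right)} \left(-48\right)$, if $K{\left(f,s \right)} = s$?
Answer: $-282$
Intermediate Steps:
$N{\left(H \right)} = -2 + 2 H^{2}$ ($N{\left(H \right)} = -2 + \left(H + \left(H - H\right)\right) \left(H + H\right) = -2 + \left(H + 0\right) 2 H = -2 + H 2 H = -2 + 2 H^{2}$)
$K{\left(3,6 \right)} + N{\left(-2 \right)} \left(-48\right) = 6 + \left(-2 + 2 \left(-2\right)^{2}\right) \left(-48\right) = 6 + \left(-2 + 2 \cdot 4\right) \left(-48\right) = 6 + \left(-2 + 8\right) \left(-48\right) = 6 + 6 \left(-48\right) = 6 - 288 = -282$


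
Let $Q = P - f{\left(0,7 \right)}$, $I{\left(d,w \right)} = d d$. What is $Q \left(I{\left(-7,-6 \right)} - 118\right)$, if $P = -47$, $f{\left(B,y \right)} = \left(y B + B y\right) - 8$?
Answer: $2691$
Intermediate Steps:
$f{\left(B,y \right)} = -8 + 2 B y$ ($f{\left(B,y \right)} = \left(B y + B y\right) - 8 = 2 B y - 8 = -8 + 2 B y$)
$I{\left(d,w \right)} = d^{2}$
$Q = -39$ ($Q = -47 - \left(-8 + 2 \cdot 0 \cdot 7\right) = -47 - \left(-8 + 0\right) = -47 - -8 = -47 + 8 = -39$)
$Q \left(I{\left(-7,-6 \right)} - 118\right) = - 39 \left(\left(-7\right)^{2} - 118\right) = - 39 \left(49 - 118\right) = \left(-39\right) \left(-69\right) = 2691$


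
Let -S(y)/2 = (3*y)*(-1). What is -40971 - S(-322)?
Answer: -39039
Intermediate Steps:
S(y) = 6*y (S(y) = -2*3*y*(-1) = -(-6)*y = 6*y)
-40971 - S(-322) = -40971 - 6*(-322) = -40971 - 1*(-1932) = -40971 + 1932 = -39039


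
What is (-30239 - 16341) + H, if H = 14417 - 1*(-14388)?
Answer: -17775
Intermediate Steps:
H = 28805 (H = 14417 + 14388 = 28805)
(-30239 - 16341) + H = (-30239 - 16341) + 28805 = -46580 + 28805 = -17775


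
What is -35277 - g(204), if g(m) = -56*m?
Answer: -23853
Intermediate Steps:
-35277 - g(204) = -35277 - (-56)*204 = -35277 - 1*(-11424) = -35277 + 11424 = -23853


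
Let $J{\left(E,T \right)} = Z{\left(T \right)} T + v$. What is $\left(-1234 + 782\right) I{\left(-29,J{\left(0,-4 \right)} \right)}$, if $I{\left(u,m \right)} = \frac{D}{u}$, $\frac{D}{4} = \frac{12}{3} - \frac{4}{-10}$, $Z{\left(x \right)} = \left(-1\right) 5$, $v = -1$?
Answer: $\frac{39776}{145} \approx 274.32$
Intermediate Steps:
$Z{\left(x \right)} = -5$
$D = \frac{88}{5}$ ($D = 4 \left(\frac{12}{3} - \frac{4}{-10}\right) = 4 \left(12 \cdot \frac{1}{3} - - \frac{2}{5}\right) = 4 \left(4 + \frac{2}{5}\right) = 4 \cdot \frac{22}{5} = \frac{88}{5} \approx 17.6$)
$J{\left(E,T \right)} = -1 - 5 T$ ($J{\left(E,T \right)} = - 5 T - 1 = -1 - 5 T$)
$I{\left(u,m \right)} = \frac{88}{5 u}$
$\left(-1234 + 782\right) I{\left(-29,J{\left(0,-4 \right)} \right)} = \left(-1234 + 782\right) \frac{88}{5 \left(-29\right)} = - 452 \cdot \frac{88}{5} \left(- \frac{1}{29}\right) = \left(-452\right) \left(- \frac{88}{145}\right) = \frac{39776}{145}$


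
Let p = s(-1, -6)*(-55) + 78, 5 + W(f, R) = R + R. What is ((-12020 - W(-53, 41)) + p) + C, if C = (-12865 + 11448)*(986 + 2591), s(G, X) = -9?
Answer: -5080133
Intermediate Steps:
W(f, R) = -5 + 2*R (W(f, R) = -5 + (R + R) = -5 + 2*R)
C = -5068609 (C = -1417*3577 = -5068609)
p = 573 (p = -9*(-55) + 78 = 495 + 78 = 573)
((-12020 - W(-53, 41)) + p) + C = ((-12020 - (-5 + 2*41)) + 573) - 5068609 = ((-12020 - (-5 + 82)) + 573) - 5068609 = ((-12020 - 1*77) + 573) - 5068609 = ((-12020 - 77) + 573) - 5068609 = (-12097 + 573) - 5068609 = -11524 - 5068609 = -5080133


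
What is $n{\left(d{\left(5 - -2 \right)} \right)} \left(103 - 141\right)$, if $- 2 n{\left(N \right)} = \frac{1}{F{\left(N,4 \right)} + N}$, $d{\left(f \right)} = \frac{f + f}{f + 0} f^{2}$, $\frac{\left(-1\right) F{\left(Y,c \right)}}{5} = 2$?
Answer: $\frac{19}{88} \approx 0.21591$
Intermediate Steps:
$F{\left(Y,c \right)} = -10$ ($F{\left(Y,c \right)} = \left(-5\right) 2 = -10$)
$d{\left(f \right)} = 2 f^{2}$ ($d{\left(f \right)} = \frac{2 f}{f} f^{2} = 2 f^{2}$)
$n{\left(N \right)} = - \frac{1}{2 \left(-10 + N\right)}$
$n{\left(d{\left(5 - -2 \right)} \right)} \left(103 - 141\right) = - \frac{1}{-20 + 2 \cdot 2 \left(5 - -2\right)^{2}} \left(103 - 141\right) = - \frac{1}{-20 + 2 \cdot 2 \left(5 + 2\right)^{2}} \left(-38\right) = - \frac{1}{-20 + 2 \cdot 2 \cdot 7^{2}} \left(-38\right) = - \frac{1}{-20 + 2 \cdot 2 \cdot 49} \left(-38\right) = - \frac{1}{-20 + 2 \cdot 98} \left(-38\right) = - \frac{1}{-20 + 196} \left(-38\right) = - \frac{1}{176} \left(-38\right) = \left(-1\right) \frac{1}{176} \left(-38\right) = \left(- \frac{1}{176}\right) \left(-38\right) = \frac{19}{88}$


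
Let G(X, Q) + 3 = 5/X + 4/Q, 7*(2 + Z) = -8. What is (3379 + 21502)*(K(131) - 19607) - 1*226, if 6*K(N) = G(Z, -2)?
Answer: -64398750821/132 ≈ -4.8787e+8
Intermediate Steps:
Z = -22/7 (Z = -2 + (⅐)*(-8) = -2 - 8/7 = -22/7 ≈ -3.1429)
G(X, Q) = -3 + 4/Q + 5/X (G(X, Q) = -3 + (5/X + 4/Q) = -3 + (4/Q + 5/X) = -3 + 4/Q + 5/X)
K(N) = -145/132 (K(N) = (-3 + 4/(-2) + 5/(-22/7))/6 = (-3 + 4*(-½) + 5*(-7/22))/6 = (-3 - 2 - 35/22)/6 = (⅙)*(-145/22) = -145/132)
(3379 + 21502)*(K(131) - 19607) - 1*226 = (3379 + 21502)*(-145/132 - 19607) - 1*226 = 24881*(-2588269/132) - 226 = -64398720989/132 - 226 = -64398750821/132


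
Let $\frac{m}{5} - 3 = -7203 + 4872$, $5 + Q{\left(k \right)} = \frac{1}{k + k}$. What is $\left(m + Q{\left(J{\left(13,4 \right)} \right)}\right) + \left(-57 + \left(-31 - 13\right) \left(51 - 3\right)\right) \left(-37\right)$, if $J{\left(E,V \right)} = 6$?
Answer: $\frac{823297}{12} \approx 68608.0$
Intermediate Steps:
$Q{\left(k \right)} = -5 + \frac{1}{2 k}$ ($Q{\left(k \right)} = -5 + \frac{1}{k + k} = -5 + \frac{1}{2 k}$)
$m = -11640$ ($m = 15 + 5 \left(-7203 + 4872\right) = 15 + 5 \left(-2331\right) = 15 - 11655 = -11640$)
$\left(m + Q{\left(J{\left(13,4 \right)} \right)}\right) + \left(-57 + \left(-31 - 13\right) \left(51 - 3\right)\right) \left(-37\right) = \left(-11640 - \left(5 - \frac{1}{2 \cdot 6}\right)\right) + \left(-57 + \left(-31 - 13\right) \left(51 - 3\right)\right) \left(-37\right) = \left(-11640 + \left(-5 + \frac{1}{2} \cdot \frac{1}{6}\right)\right) + \left(-57 - 2112\right) \left(-37\right) = \left(-11640 + \left(-5 + \frac{1}{12}\right)\right) + \left(-57 - 2112\right) \left(-37\right) = \left(-11640 - \frac{59}{12}\right) - -80253 = - \frac{139739}{12} + 80253 = \frac{823297}{12}$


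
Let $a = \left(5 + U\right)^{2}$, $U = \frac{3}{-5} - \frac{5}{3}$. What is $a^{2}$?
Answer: $\frac{2825761}{50625} \approx 55.818$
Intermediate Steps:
$U = - \frac{34}{15}$ ($U = 3 \left(- \frac{1}{5}\right) - \frac{5}{3} = - \frac{3}{5} - \frac{5}{3} = - \frac{34}{15} \approx -2.2667$)
$a = \frac{1681}{225}$ ($a = \left(5 - \frac{34}{15}\right)^{2} = \left(\frac{41}{15}\right)^{2} = \frac{1681}{225} \approx 7.4711$)
$a^{2} = \left(\frac{1681}{225}\right)^{2} = \frac{2825761}{50625}$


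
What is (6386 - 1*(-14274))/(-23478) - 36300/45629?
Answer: -897473270/535638831 ≈ -1.6755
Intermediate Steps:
(6386 - 1*(-14274))/(-23478) - 36300/45629 = (6386 + 14274)*(-1/23478) - 36300*1/45629 = 20660*(-1/23478) - 36300/45629 = -10330/11739 - 36300/45629 = -897473270/535638831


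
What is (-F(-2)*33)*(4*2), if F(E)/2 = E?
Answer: 1056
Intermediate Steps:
F(E) = 2*E
(-F(-2)*33)*(4*2) = (-2*(-2)*33)*(4*2) = (-1*(-4)*33)*8 = (4*33)*8 = 132*8 = 1056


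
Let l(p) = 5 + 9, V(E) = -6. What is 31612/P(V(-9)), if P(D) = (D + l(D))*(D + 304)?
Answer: 7903/596 ≈ 13.260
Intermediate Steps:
l(p) = 14
P(D) = (14 + D)*(304 + D) (P(D) = (D + 14)*(D + 304) = (14 + D)*(304 + D))
31612/P(V(-9)) = 31612/(4256 + (-6)² + 318*(-6)) = 31612/(4256 + 36 - 1908) = 31612/2384 = 31612*(1/2384) = 7903/596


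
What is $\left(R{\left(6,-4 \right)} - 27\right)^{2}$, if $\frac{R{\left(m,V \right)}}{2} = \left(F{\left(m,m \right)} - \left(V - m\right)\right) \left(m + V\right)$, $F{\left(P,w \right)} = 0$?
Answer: $169$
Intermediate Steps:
$R{\left(m,V \right)} = 2 \left(V + m\right) \left(m - V\right)$ ($R{\left(m,V \right)} = 2 \left(0 - \left(V - m\right)\right) \left(m + V\right) = 2 \left(0 - \left(V - m\right)\right) \left(V + m\right) = 2 \left(m - V\right) \left(V + m\right) = 2 \left(V + m\right) \left(m - V\right)$)
$\left(R{\left(6,-4 \right)} - 27\right)^{2} = \left(\left(- 2 \left(-4\right)^{2} + 2 \cdot 6^{2}\right) - 27\right)^{2} = \left(\left(\left(-2\right) 16 + 2 \cdot 36\right) - 27\right)^{2} = \left(\left(-32 + 72\right) - 27\right)^{2} = \left(40 - 27\right)^{2} = 13^{2} = 169$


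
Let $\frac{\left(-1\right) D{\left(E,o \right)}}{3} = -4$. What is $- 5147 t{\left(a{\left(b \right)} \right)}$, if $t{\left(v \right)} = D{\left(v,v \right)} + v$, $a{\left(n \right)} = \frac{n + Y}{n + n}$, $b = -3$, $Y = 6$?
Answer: $- \frac{118381}{2} \approx -59191.0$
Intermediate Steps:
$D{\left(E,o \right)} = 12$ ($D{\left(E,o \right)} = \left(-3\right) \left(-4\right) = 12$)
$a{\left(n \right)} = \frac{6 + n}{2 n}$ ($a{\left(n \right)} = \frac{n + 6}{n + n} = \frac{6 + n}{2 n}$)
$t{\left(v \right)} = 12 + v$
$- 5147 t{\left(a{\left(b \right)} \right)} = - 5147 \left(12 + \frac{6 - 3}{2 \left(-3\right)}\right) = - 5147 \left(12 + \frac{1}{2} \left(- \frac{1}{3}\right) 3\right) = - 5147 \left(12 - \frac{1}{2}\right) = \left(-5147\right) \frac{23}{2} = - \frac{118381}{2}$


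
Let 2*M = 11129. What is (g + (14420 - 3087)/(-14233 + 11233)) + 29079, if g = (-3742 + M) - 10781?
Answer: 60350167/3000 ≈ 20117.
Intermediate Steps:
M = 11129/2 (M = (½)*11129 = 11129/2 ≈ 5564.5)
g = -17917/2 (g = (-3742 + 11129/2) - 10781 = 3645/2 - 10781 = -17917/2 ≈ -8958.5)
(g + (14420 - 3087)/(-14233 + 11233)) + 29079 = (-17917/2 + (14420 - 3087)/(-14233 + 11233)) + 29079 = (-17917/2 + 11333/(-3000)) + 29079 = (-17917/2 + 11333*(-1/3000)) + 29079 = (-17917/2 - 11333/3000) + 29079 = -26886833/3000 + 29079 = 60350167/3000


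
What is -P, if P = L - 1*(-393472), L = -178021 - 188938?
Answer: -26513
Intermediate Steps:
L = -366959
P = 26513 (P = -366959 - 1*(-393472) = -366959 + 393472 = 26513)
-P = -1*26513 = -26513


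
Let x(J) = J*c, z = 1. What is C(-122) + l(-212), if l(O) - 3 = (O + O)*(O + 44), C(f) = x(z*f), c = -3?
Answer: 71601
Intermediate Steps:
x(J) = -3*J (x(J) = J*(-3) = -3*J)
C(f) = -3*f
l(O) = 3 + 2*O*(44 + O) (l(O) = 3 + (O + O)*(O + 44) = 3 + (2*O)*(44 + O) = 3 + 2*O*(44 + O))
C(-122) + l(-212) = -3*(-122) + (3 + 2*(-212)² + 88*(-212)) = 366 + (3 + 2*44944 - 18656) = 366 + (3 + 89888 - 18656) = 366 + 71235 = 71601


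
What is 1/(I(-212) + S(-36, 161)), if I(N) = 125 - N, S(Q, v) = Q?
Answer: 1/301 ≈ 0.0033223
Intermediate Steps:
1/(I(-212) + S(-36, 161)) = 1/((125 - 1*(-212)) - 36) = 1/((125 + 212) - 36) = 1/(337 - 36) = 1/301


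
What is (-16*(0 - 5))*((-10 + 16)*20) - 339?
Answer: 9261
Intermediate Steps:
(-16*(0 - 5))*((-10 + 16)*20) - 339 = (-16*(-5))*(6*20) - 339 = 80*120 - 339 = 9600 - 339 = 9261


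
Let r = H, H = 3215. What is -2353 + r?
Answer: 862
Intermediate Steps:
r = 3215
-2353 + r = -2353 + 3215 = 862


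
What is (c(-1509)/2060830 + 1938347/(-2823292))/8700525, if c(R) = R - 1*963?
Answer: -2000791412917/25311240418039744500 ≈ -7.9048e-8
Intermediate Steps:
c(R) = -963 + R (c(R) = R - 963 = -963 + R)
(c(-1509)/2060830 + 1938347/(-2823292))/8700525 = ((-963 - 1509)/2060830 + 1938347/(-2823292))/8700525 = (-2472*1/2060830 + 1938347*(-1/2823292))*(1/8700525) = (-1236/1030415 - 1938347/2823292)*(1/8700525) = -2000791412917/2909162426180*1/8700525 = -2000791412917/25311240418039744500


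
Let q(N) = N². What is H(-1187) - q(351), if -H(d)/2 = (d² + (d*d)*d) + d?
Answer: 3341953641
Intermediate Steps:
H(d) = -2*d - 2*d² - 2*d³ (H(d) = -2*((d² + (d*d)*d) + d) = -2*((d² + d²*d) + d) = -2*((d² + d³) + d) = -2*(d + d² + d³) = -2*d - 2*d² - 2*d³)
H(-1187) - q(351) = -2*(-1187)*(1 - 1187 + (-1187)²) - 1*351² = -2*(-1187)*(1 - 1187 + 1408969) - 1*123201 = -2*(-1187)*1407783 - 123201 = 3342076842 - 123201 = 3341953641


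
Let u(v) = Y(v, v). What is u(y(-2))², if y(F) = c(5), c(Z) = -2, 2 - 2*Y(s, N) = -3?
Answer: 25/4 ≈ 6.2500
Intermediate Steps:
Y(s, N) = 5/2 (Y(s, N) = 1 - ½*(-3) = 1 + 3/2 = 5/2)
y(F) = -2
u(v) = 5/2
u(y(-2))² = (5/2)² = 25/4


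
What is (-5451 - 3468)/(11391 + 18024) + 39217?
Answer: 384519712/9805 ≈ 39217.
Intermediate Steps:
(-5451 - 3468)/(11391 + 18024) + 39217 = -8919/29415 + 39217 = -8919*1/29415 + 39217 = -2973/9805 + 39217 = 384519712/9805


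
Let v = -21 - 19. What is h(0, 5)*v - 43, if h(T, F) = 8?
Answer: -363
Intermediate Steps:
v = -40
h(0, 5)*v - 43 = 8*(-40) - 43 = -320 - 43 = -363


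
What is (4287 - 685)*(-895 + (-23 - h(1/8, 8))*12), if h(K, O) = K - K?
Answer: -4217942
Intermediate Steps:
h(K, O) = 0
(4287 - 685)*(-895 + (-23 - h(1/8, 8))*12) = (4287 - 685)*(-895 + (-23 - 1*0)*12) = 3602*(-895 + (-23 + 0)*12) = 3602*(-895 - 23*12) = 3602*(-895 - 276) = 3602*(-1171) = -4217942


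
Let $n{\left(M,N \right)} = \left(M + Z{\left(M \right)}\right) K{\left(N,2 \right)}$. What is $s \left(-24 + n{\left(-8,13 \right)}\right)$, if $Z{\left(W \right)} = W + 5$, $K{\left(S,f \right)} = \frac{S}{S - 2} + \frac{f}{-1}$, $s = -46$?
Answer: $690$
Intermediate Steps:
$K{\left(S,f \right)} = - f + \frac{S}{-2 + S}$ ($K{\left(S,f \right)} = \frac{S}{-2 + S} + f \left(-1\right) = \frac{S}{-2 + S} - f = - f + \frac{S}{-2 + S}$)
$Z{\left(W \right)} = 5 + W$
$n{\left(M,N \right)} = \frac{\left(4 - N\right) \left(5 + 2 M\right)}{-2 + N}$ ($n{\left(M,N \right)} = \left(M + \left(5 + M\right)\right) \frac{N + 2 \cdot 2 - N 2}{-2 + N} = \left(5 + 2 M\right) \frac{N + 4 - 2 N}{-2 + N} = \left(5 + 2 M\right) \frac{4 - N}{-2 + N} = \frac{\left(4 - N\right) \left(5 + 2 M\right)}{-2 + N}$)
$s \left(-24 + n{\left(-8,13 \right)}\right) = - 46 \left(-24 + \frac{\left(4 - 13\right) \left(5 + 2 \left(-8\right)\right)}{-2 + 13}\right) = - 46 \left(-24 + \frac{\left(4 - 13\right) \left(5 - 16\right)}{11}\right) = - 46 \left(-24 + \frac{1}{11} \left(-9\right) \left(-11\right)\right) = - 46 \left(-24 + 9\right) = \left(-46\right) \left(-15\right) = 690$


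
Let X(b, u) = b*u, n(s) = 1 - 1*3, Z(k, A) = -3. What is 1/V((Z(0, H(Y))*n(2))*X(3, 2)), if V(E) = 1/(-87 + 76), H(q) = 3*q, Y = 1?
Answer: -11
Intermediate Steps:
n(s) = -2 (n(s) = 1 - 3 = -2)
V(E) = -1/11 (V(E) = 1/(-11) = -1/11)
1/V((Z(0, H(Y))*n(2))*X(3, 2)) = 1/(-1/11) = -11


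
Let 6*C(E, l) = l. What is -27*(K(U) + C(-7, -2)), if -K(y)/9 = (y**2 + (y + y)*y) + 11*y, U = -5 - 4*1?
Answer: 35001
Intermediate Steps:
C(E, l) = l/6
U = -9 (U = -5 - 4 = -9)
K(y) = -99*y - 27*y**2 (K(y) = -9*((y**2 + (y + y)*y) + 11*y) = -9*((y**2 + (2*y)*y) + 11*y) = -9*((y**2 + 2*y**2) + 11*y) = -9*(3*y**2 + 11*y) = -99*y - 27*y**2)
-27*(K(U) + C(-7, -2)) = -27*(-9*(-9)*(11 + 3*(-9)) + (1/6)*(-2)) = -27*(-9*(-9)*(11 - 27) - 1/3) = -27*(-9*(-9)*(-16) - 1/3) = -27*(-1296 - 1/3) = -27*(-3889/3) = 35001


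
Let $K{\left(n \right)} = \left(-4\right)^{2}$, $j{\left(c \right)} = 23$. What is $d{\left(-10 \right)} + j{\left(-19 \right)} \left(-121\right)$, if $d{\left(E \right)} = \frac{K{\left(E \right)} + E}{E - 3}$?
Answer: $- \frac{36185}{13} \approx -2783.5$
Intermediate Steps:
$K{\left(n \right)} = 16$
$d{\left(E \right)} = \frac{16 + E}{-3 + E}$ ($d{\left(E \right)} = \frac{16 + E}{E - 3} = \frac{16 + E}{-3 + E}$)
$d{\left(-10 \right)} + j{\left(-19 \right)} \left(-121\right) = \frac{16 - 10}{-3 - 10} + 23 \left(-121\right) = \frac{1}{-13} \cdot 6 - 2783 = \left(- \frac{1}{13}\right) 6 - 2783 = - \frac{6}{13} - 2783 = - \frac{36185}{13}$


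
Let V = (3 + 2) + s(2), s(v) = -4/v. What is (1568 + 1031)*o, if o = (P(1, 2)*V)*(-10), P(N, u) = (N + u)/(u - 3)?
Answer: 233910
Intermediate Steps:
V = 3 (V = (3 + 2) - 4/2 = 5 - 4*1/2 = 5 - 2 = 3)
P(N, u) = (N + u)/(-3 + u)
o = 90 (o = (((1 + 2)/(-3 + 2))*3)*(-10) = ((3/(-1))*3)*(-10) = (-1*3*3)*(-10) = -3*3*(-10) = -9*(-10) = 90)
(1568 + 1031)*o = (1568 + 1031)*90 = 2599*90 = 233910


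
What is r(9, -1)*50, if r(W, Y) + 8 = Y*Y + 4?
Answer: -150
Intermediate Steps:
r(W, Y) = -4 + Y² (r(W, Y) = -8 + (Y*Y + 4) = -8 + (Y² + 4) = -8 + (4 + Y²) = -4 + Y²)
r(9, -1)*50 = (-4 + (-1)²)*50 = (-4 + 1)*50 = -3*50 = -150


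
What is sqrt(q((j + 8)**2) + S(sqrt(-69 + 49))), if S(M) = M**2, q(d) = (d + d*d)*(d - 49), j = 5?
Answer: 2*sqrt(861895) ≈ 1856.8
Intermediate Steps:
q(d) = (-49 + d)*(d + d**2) (q(d) = (d + d**2)*(-49 + d) = (-49 + d)*(d + d**2))
sqrt(q((j + 8)**2) + S(sqrt(-69 + 49))) = sqrt((5 + 8)**2*(-49 + ((5 + 8)**2)**2 - 48*(5 + 8)**2) + (sqrt(-69 + 49))**2) = sqrt(13**2*(-49 + (13**2)**2 - 48*13**2) + (sqrt(-20))**2) = sqrt(169*(-49 + 169**2 - 48*169) + (2*I*sqrt(5))**2) = sqrt(169*(-49 + 28561 - 8112) - 20) = sqrt(169*20400 - 20) = sqrt(3447600 - 20) = sqrt(3447580) = 2*sqrt(861895)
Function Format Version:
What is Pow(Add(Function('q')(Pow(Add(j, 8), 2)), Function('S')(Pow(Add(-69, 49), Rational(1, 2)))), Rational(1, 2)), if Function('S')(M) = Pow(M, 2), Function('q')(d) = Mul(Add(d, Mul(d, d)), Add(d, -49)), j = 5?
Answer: Mul(2, Pow(861895, Rational(1, 2))) ≈ 1856.8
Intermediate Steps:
Function('q')(d) = Mul(Add(-49, d), Add(d, Pow(d, 2))) (Function('q')(d) = Mul(Add(d, Pow(d, 2)), Add(-49, d)) = Mul(Add(-49, d), Add(d, Pow(d, 2))))
Pow(Add(Function('q')(Pow(Add(j, 8), 2)), Function('S')(Pow(Add(-69, 49), Rational(1, 2)))), Rational(1, 2)) = Pow(Add(Mul(Pow(Add(5, 8), 2), Add(-49, Pow(Pow(Add(5, 8), 2), 2), Mul(-48, Pow(Add(5, 8), 2)))), Pow(Pow(Add(-69, 49), Rational(1, 2)), 2)), Rational(1, 2)) = Pow(Add(Mul(Pow(13, 2), Add(-49, Pow(Pow(13, 2), 2), Mul(-48, Pow(13, 2)))), Pow(Pow(-20, Rational(1, 2)), 2)), Rational(1, 2)) = Pow(Add(Mul(169, Add(-49, Pow(169, 2), Mul(-48, 169))), Pow(Mul(2, I, Pow(5, Rational(1, 2))), 2)), Rational(1, 2)) = Pow(Add(Mul(169, Add(-49, 28561, -8112)), -20), Rational(1, 2)) = Pow(Add(Mul(169, 20400), -20), Rational(1, 2)) = Pow(Add(3447600, -20), Rational(1, 2)) = Pow(3447580, Rational(1, 2)) = Mul(2, Pow(861895, Rational(1, 2)))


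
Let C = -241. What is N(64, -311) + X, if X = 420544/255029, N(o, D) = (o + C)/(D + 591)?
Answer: 72612187/71408120 ≈ 1.0169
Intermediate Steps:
N(o, D) = (-241 + o)/(591 + D) (N(o, D) = (o - 241)/(D + 591) = (-241 + o)/(591 + D))
X = 420544/255029 (X = 420544*(1/255029) = 420544/255029 ≈ 1.6490)
N(64, -311) + X = (-241 + 64)/(591 - 311) + 420544/255029 = -177/280 + 420544/255029 = 72612187/71408120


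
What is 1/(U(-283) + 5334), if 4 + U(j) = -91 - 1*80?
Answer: 1/5159 ≈ 0.00019384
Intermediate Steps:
U(j) = -175 (U(j) = -4 + (-91 - 1*80) = -4 + (-91 - 80) = -4 - 171 = -175)
1/(U(-283) + 5334) = 1/(-175 + 5334) = 1/5159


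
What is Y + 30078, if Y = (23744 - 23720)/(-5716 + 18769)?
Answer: 130869386/4351 ≈ 30078.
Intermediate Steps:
Y = 8/4351 (Y = 24/13053 = 24*(1/13053) = 8/4351 ≈ 0.0018387)
Y + 30078 = 8/4351 + 30078 = 130869386/4351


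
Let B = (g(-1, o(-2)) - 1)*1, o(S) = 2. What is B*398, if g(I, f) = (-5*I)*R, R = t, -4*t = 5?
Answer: -5771/2 ≈ -2885.5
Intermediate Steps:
t = -5/4 (t = -¼*5 = -5/4 ≈ -1.2500)
R = -5/4 ≈ -1.2500
g(I, f) = 25*I/4 (g(I, f) = -5*I*(-5/4) = 25*I/4)
B = -29/4 (B = ((25/4)*(-1) - 1)*1 = (-25/4 - 1)*1 = -29/4*1 = -29/4 ≈ -7.2500)
B*398 = -29/4*398 = -5771/2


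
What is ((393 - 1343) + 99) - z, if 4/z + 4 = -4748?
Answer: -1010987/1188 ≈ -851.00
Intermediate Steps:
z = -1/1188 (z = 4/(-4 - 4748) = 4/(-4752) = 4*(-1/4752) = -1/1188 ≈ -0.00084175)
((393 - 1343) + 99) - z = ((393 - 1343) + 99) - 1*(-1/1188) = (-950 + 99) + 1/1188 = -851 + 1/1188 = -1010987/1188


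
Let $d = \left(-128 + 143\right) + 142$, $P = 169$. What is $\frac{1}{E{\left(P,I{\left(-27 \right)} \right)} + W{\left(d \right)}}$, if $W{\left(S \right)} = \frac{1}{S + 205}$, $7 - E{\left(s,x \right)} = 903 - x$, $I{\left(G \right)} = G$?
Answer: $- \frac{362}{334125} \approx -0.0010834$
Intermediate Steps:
$E{\left(s,x \right)} = -896 + x$ ($E{\left(s,x \right)} = 7 - \left(903 - x\right) = 7 + \left(-903 + x\right) = -896 + x$)
$d = 157$ ($d = 15 + 142 = 157$)
$W{\left(S \right)} = \frac{1}{205 + S}$
$\frac{1}{E{\left(P,I{\left(-27 \right)} \right)} + W{\left(d \right)}} = \frac{1}{\left(-896 - 27\right) + \frac{1}{205 + 157}} = \frac{1}{-923 + \frac{1}{362}} = \frac{1}{- \frac{334125}{362}} = - \frac{362}{334125}$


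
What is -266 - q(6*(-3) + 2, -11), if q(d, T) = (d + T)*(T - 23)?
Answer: -1184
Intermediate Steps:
q(d, T) = (-23 + T)*(T + d) (q(d, T) = (T + d)*(-23 + T) = (-23 + T)*(T + d))
-266 - q(6*(-3) + 2, -11) = -266 - ((-11)**2 - 23*(-11) - 23*(6*(-3) + 2) - 11*(6*(-3) + 2)) = -266 - (121 + 253 - 23*(-18 + 2) - 11*(-18 + 2)) = -266 - (121 + 253 - 23*(-16) - 11*(-16)) = -266 - (121 + 253 + 368 + 176) = -266 - 1*918 = -266 - 918 = -1184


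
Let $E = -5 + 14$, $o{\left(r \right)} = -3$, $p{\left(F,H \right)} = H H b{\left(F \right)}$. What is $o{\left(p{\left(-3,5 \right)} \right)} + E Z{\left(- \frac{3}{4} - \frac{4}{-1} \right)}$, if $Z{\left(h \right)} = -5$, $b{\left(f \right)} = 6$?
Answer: $-48$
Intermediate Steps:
$p{\left(F,H \right)} = 6 H^{2}$ ($p{\left(F,H \right)} = H H 6 = H^{2} \cdot 6 = 6 H^{2}$)
$E = 9$
$o{\left(p{\left(-3,5 \right)} \right)} + E Z{\left(- \frac{3}{4} - \frac{4}{-1} \right)} = -3 + 9 \left(-5\right) = -3 - 45 = -48$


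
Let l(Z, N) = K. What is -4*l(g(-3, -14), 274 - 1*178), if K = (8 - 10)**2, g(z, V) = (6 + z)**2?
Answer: -16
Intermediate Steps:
K = 4 (K = (-2)**2 = 4)
l(Z, N) = 4
-4*l(g(-3, -14), 274 - 1*178) = -4*4 = -16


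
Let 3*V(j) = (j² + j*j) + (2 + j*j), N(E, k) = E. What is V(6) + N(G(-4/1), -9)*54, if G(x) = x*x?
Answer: 2702/3 ≈ 900.67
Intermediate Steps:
G(x) = x²
V(j) = ⅔ + j² (V(j) = ((j² + j*j) + (2 + j*j))/3 = ((j² + j²) + (2 + j²))/3 = (2*j² + (2 + j²))/3 = (2 + 3*j²)/3 = ⅔ + j²)
V(6) + N(G(-4/1), -9)*54 = (⅔ + 6²) + (-4/1)²*54 = (⅔ + 36) + (-4*1)²*54 = 110/3 + (-4)²*54 = 110/3 + 16*54 = 110/3 + 864 = 2702/3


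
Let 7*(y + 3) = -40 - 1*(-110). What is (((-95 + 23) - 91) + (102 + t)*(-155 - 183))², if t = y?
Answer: 1369370025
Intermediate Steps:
y = 7 (y = -3 + (-40 - 1*(-110))/7 = -3 + (-40 + 110)/7 = -3 + (⅐)*70 = -3 + 10 = 7)
t = 7
(((-95 + 23) - 91) + (102 + t)*(-155 - 183))² = (((-95 + 23) - 91) + (102 + 7)*(-155 - 183))² = ((-72 - 91) + 109*(-338))² = (-163 - 36842)² = (-37005)² = 1369370025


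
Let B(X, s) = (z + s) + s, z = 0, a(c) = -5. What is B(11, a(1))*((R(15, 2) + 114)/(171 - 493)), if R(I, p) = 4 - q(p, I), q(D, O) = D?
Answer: 580/161 ≈ 3.6025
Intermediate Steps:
B(X, s) = 2*s (B(X, s) = (0 + s) + s = s + s = 2*s)
R(I, p) = 4 - p
B(11, a(1))*((R(15, 2) + 114)/(171 - 493)) = (2*(-5))*(((4 - 1*2) + 114)/(171 - 493)) = -10*((4 - 2) + 114)/(-322) = -10*(2 + 114)*(-1)/322 = -1160*(-1)/322 = -10*(-58/161) = 580/161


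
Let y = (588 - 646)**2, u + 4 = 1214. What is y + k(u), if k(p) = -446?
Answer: 2918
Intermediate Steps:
u = 1210 (u = -4 + 1214 = 1210)
y = 3364 (y = (-58)**2 = 3364)
y + k(u) = 3364 - 446 = 2918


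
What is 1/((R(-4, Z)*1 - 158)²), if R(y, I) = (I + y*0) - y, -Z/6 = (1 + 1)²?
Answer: 1/31684 ≈ 3.1562e-5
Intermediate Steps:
Z = -24 (Z = -6*(1 + 1)² = -6*2² = -6*4 = -24)
R(y, I) = I - y (R(y, I) = (I + 0) - y = I - y)
1/((R(-4, Z)*1 - 158)²) = 1/(((-24 - 1*(-4))*1 - 158)²) = 1/(((-24 + 4)*1 - 158)²) = 1/((-20*1 - 158)²) = 1/((-20 - 158)²) = 1/((-178)²) = 1/31684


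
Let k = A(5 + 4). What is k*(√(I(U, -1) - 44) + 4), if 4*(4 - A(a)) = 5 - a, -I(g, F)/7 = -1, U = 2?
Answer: 20 + 5*I*√37 ≈ 20.0 + 30.414*I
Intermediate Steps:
I(g, F) = 7 (I(g, F) = -7*(-1) = 7)
A(a) = 11/4 + a/4 (A(a) = 4 - (5 - a)/4 = 4 + (-5/4 + a/4) = 11/4 + a/4)
k = 5 (k = 11/4 + (5 + 4)/4 = 11/4 + (¼)*9 = 11/4 + 9/4 = 5)
k*(√(I(U, -1) - 44) + 4) = 5*(√(7 - 44) + 4) = 5*(√(-37) + 4) = 5*(I*√37 + 4) = 5*(4 + I*√37) = 20 + 5*I*√37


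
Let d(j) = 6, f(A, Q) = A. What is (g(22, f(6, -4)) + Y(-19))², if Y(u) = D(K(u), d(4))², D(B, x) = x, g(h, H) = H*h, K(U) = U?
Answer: 28224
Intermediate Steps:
Y(u) = 36 (Y(u) = 6² = 36)
(g(22, f(6, -4)) + Y(-19))² = (6*22 + 36)² = (132 + 36)² = 168² = 28224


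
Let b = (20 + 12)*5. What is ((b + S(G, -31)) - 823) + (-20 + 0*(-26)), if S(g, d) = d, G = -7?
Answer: -714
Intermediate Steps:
b = 160 (b = 32*5 = 160)
((b + S(G, -31)) - 823) + (-20 + 0*(-26)) = ((160 - 31) - 823) + (-20 + 0*(-26)) = (129 - 823) + (-20 + 0) = -694 - 20 = -714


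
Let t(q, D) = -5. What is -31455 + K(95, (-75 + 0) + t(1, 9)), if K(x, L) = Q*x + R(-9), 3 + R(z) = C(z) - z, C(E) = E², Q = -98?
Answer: -40678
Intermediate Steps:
R(z) = -3 + z² - z (R(z) = -3 + (z² - z) = -3 + z² - z)
K(x, L) = 87 - 98*x (K(x, L) = -98*x + (-3 + (-9)² - 1*(-9)) = -98*x + (-3 + 81 + 9) = -98*x + 87 = 87 - 98*x)
-31455 + K(95, (-75 + 0) + t(1, 9)) = -31455 + (87 - 98*95) = -31455 + (87 - 9310) = -31455 - 9223 = -40678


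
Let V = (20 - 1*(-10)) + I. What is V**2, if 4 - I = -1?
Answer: 1225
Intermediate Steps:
I = 5 (I = 4 - 1*(-1) = 4 + 1 = 5)
V = 35 (V = (20 - 1*(-10)) + 5 = (20 + 10) + 5 = 30 + 5 = 35)
V**2 = 35**2 = 1225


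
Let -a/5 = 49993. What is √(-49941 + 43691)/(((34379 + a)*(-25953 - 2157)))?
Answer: 5*I*√10/1212024492 ≈ 1.3045e-8*I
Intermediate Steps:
a = -249965 (a = -5*49993 = -249965)
√(-49941 + 43691)/(((34379 + a)*(-25953 - 2157))) = √(-49941 + 43691)/(((34379 - 249965)*(-25953 - 2157))) = √(-6250)/((-215586*(-28110))) = (25*I*√10)/6060122460 = (25*I*√10)*(1/6060122460) = 5*I*√10/1212024492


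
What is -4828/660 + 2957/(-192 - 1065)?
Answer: -668368/69135 ≈ -9.6676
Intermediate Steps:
-4828/660 + 2957/(-192 - 1065) = -4828*1/660 + 2957/(-1257) = -1207/165 + 2957*(-1/1257) = -1207/165 - 2957/1257 = -668368/69135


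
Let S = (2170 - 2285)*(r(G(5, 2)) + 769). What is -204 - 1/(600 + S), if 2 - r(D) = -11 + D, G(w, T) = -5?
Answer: -18340619/89905 ≈ -204.00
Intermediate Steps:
r(D) = 13 - D (r(D) = 2 - (-11 + D) = 2 + (11 - D) = 13 - D)
S = -90505 (S = (2170 - 2285)*((13 - 1*(-5)) + 769) = -115*((13 + 5) + 769) = -115*(18 + 769) = -115*787 = -90505)
-204 - 1/(600 + S) = -204 - 1/(600 - 90505) = -204 - 1/(-89905) = -204 - 1*(-1/89905) = -204 + 1/89905 = -18340619/89905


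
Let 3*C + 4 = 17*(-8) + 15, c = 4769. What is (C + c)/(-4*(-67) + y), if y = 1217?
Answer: 14182/4455 ≈ 3.1834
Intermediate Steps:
C = -125/3 (C = -4/3 + (17*(-8) + 15)/3 = -4/3 + (-136 + 15)/3 = -4/3 + (1/3)*(-121) = -4/3 - 121/3 = -125/3 ≈ -41.667)
(C + c)/(-4*(-67) + y) = (-125/3 + 4769)/(-4*(-67) + 1217) = 14182/(3*(268 + 1217)) = (14182/3)/1485 = (14182/3)*(1/1485) = 14182/4455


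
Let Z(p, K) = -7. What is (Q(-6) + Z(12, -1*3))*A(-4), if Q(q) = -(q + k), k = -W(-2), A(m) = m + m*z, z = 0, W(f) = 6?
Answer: -20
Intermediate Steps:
A(m) = m (A(m) = m + m*0 = m + 0 = m)
k = -6 (k = -1*6 = -6)
Q(q) = 6 - q (Q(q) = -(q - 6) = -(-6 + q) = 6 - q)
(Q(-6) + Z(12, -1*3))*A(-4) = ((6 - 1*(-6)) - 7)*(-4) = ((6 + 6) - 7)*(-4) = (12 - 7)*(-4) = 5*(-4) = -20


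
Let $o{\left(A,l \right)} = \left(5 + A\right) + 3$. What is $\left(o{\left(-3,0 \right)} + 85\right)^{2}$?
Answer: $8100$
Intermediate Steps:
$o{\left(A,l \right)} = 8 + A$
$\left(o{\left(-3,0 \right)} + 85\right)^{2} = \left(\left(8 - 3\right) + 85\right)^{2} = \left(5 + 85\right)^{2} = 90^{2} = 8100$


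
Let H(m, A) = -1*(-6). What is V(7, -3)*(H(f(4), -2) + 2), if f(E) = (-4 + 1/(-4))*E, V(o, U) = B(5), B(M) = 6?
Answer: 48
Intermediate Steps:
V(o, U) = 6
f(E) = -17*E/4 (f(E) = (-4 - 1/4)*E = -17*E/4)
H(m, A) = 6
V(7, -3)*(H(f(4), -2) + 2) = 6*(6 + 2) = 6*8 = 48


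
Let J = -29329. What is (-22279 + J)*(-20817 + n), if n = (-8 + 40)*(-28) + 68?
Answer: 1117055160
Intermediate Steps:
n = -828 (n = 32*(-28) + 68 = -896 + 68 = -828)
(-22279 + J)*(-20817 + n) = (-22279 - 29329)*(-20817 - 828) = -51608*(-21645) = 1117055160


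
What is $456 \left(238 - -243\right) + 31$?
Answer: $219367$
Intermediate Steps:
$456 \left(238 - -243\right) + 31 = 456 \left(238 + 243\right) + 31 = 456 \cdot 481 + 31 = 219336 + 31 = 219367$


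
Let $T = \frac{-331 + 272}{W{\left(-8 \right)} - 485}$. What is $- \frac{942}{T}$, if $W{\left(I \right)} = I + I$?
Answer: $- \frac{471942}{59} \approx -7999.0$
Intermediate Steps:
$W{\left(I \right)} = 2 I$
$T = \frac{59}{501}$ ($T = \frac{-331 + 272}{2 \left(-8\right) - 485} = - \frac{59}{-16 - 485} = - \frac{59}{-501} = \left(-59\right) \left(- \frac{1}{501}\right) = \frac{59}{501} \approx 0.11776$)
$- \frac{942}{T} = - \frac{942}{\frac{59}{501}} = \left(-942\right) \frac{501}{59} = - \frac{471942}{59}$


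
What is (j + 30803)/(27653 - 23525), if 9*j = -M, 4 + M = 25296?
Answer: 251935/37152 ≈ 6.7812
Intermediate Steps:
M = 25292 (M = -4 + 25296 = 25292)
j = -25292/9 (j = (-1*25292)/9 = (1/9)*(-25292) = -25292/9 ≈ -2810.2)
(j + 30803)/(27653 - 23525) = (-25292/9 + 30803)/(27653 - 23525) = (251935/9)/4128 = (251935/9)*(1/4128) = 251935/37152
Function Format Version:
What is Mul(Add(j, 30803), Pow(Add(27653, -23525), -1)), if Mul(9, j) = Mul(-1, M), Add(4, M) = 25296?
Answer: Rational(251935, 37152) ≈ 6.7812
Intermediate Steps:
M = 25292 (M = Add(-4, 25296) = 25292)
j = Rational(-25292, 9) (j = Mul(Rational(1, 9), Mul(-1, 25292)) = Mul(Rational(1, 9), -25292) = Rational(-25292, 9) ≈ -2810.2)
Mul(Add(j, 30803), Pow(Add(27653, -23525), -1)) = Mul(Add(Rational(-25292, 9), 30803), Pow(Add(27653, -23525), -1)) = Mul(Rational(251935, 9), Pow(4128, -1)) = Mul(Rational(251935, 9), Rational(1, 4128)) = Rational(251935, 37152)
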